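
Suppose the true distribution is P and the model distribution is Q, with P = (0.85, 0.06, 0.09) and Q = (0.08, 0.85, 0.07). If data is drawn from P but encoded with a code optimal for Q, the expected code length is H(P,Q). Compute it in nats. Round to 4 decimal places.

H(P,Q) = −Σ p·ln q.
  −0.85·ln(0.08) = 2.14687
  −0.06·ln(0.85) = 0.00975
  −0.09·ln(0.07) = 0.23933
H(P,Q) = 2.3960 nats.

2.3960 nats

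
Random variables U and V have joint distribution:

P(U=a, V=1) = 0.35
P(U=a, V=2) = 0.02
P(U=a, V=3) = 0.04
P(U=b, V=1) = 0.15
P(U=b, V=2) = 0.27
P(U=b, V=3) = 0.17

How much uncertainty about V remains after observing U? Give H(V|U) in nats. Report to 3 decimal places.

0.837 nats

Marginals: p(U) = (0.4100, 0.5900), p(V) = (0.5000, 0.2900, 0.2100).
H(V|U) = Σ p(U) · H(V|U=·).
  U=a: p=0.4100, H(V|U=a) = 0.5095
  U=b: p=0.5900, H(V|U=b) = 1.0644
Weighted sum = 0.837 nats.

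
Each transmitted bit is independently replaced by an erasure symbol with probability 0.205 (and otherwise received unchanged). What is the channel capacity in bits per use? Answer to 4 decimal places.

0.7950 bits

Binary erasure channel: capacity C = 1 − ε.
C = 1 − 0.205 = 0.7950 bits per channel use.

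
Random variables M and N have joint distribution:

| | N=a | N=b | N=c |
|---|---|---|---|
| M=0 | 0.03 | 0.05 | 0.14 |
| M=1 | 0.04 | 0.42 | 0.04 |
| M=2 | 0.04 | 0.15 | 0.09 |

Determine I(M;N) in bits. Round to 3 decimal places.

0.212 bits

Marginals: p(M) = (0.2200, 0.5000, 0.2800), p(N) = (0.1100, 0.6200, 0.2700).
I(M;N) = H(M) + H(N) − H(M,N).
H(M) = 1.4948, H(N) = 1.2879, H(M,N) = 2.5711.
I(M;N) = 1.4948 + 1.2879 − 2.5711 = 0.212 bits.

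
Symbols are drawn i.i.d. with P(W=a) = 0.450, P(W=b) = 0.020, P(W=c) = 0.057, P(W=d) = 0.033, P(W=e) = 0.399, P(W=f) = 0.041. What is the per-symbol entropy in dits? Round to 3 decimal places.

H(W) = −Σ p·log₁₀ p.
  −(0.450)·log₁₀(0.450) = 0.1561
  −(0.020)·log₁₀(0.020) = 0.0340
  −(0.057)·log₁₀(0.057) = 0.0709
  −(0.033)·log₁₀(0.033) = 0.0489
  −(0.399)·log₁₀(0.399) = 0.1592
  −(0.041)·log₁₀(0.041) = 0.0569
Sum: 0.1561 + 0.0340 + 0.0709 + 0.0489 + 0.1592 + 0.0569 = 0.526 dits.

0.526 dits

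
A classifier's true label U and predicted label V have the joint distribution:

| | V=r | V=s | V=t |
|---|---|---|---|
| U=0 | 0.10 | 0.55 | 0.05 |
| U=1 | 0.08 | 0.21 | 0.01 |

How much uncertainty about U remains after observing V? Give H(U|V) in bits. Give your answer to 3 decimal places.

0.864 bits

Chain rule: H(U|V) = H(U,V) − H(V).
Marginals: p(U) = (0.7000, 0.3000), p(V) = (0.1800, 0.7600, 0.0600).
H(U,V) = 1.8534 bits; H(V) = 0.9897 bits.
H(U|V) = 1.8534 − 0.9897 = 0.864 bits.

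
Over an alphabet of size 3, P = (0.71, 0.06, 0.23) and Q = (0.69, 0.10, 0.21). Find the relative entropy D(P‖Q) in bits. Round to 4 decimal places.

0.0152 bits

D(P‖Q) = Σ p·log₂(p/q).
  0.71·log₂(0.71/0.69) = 0.02927
  0.06·log₂(0.06/0.10) = -0.04422
  0.23·log₂(0.23/0.21) = 0.03019
D(P‖Q) = 0.0152 bits.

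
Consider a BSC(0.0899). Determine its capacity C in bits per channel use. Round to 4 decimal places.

Binary symmetric channel: C = 1 − h₂(ε) where h₂ is the binary entropy function.
h₂(0.0899) = −0.0899·log₂0.0899 − 0.9101·log₂0.9101 = 0.4361.
C = 1 − 0.4361 = 0.5639 bits per channel use.

0.5639 bits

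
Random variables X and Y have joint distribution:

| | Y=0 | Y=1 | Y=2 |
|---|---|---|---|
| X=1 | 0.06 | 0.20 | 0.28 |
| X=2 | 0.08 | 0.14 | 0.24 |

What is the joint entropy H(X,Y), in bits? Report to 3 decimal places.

2.405 bits

H(X,Y) = −Σ p(x,y)·log₂ p(x,y) over all 6 cells.
  cell (1,0): −0.06·log₂0.06 = 0.2435
  cell (1,1): −0.20·log₂0.20 = 0.4644
  cell (1,2): −0.28·log₂0.28 = 0.5142
  cell (2,0): −0.08·log₂0.08 = 0.2915
  cell (2,1): −0.14·log₂0.14 = 0.3971
  cell (2,2): −0.24·log₂0.24 = 0.4941
Sum = 2.405 bits.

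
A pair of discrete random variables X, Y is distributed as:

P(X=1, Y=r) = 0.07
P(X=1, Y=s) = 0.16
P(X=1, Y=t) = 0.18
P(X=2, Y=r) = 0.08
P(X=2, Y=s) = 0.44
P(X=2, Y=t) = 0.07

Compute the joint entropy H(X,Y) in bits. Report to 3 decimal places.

H(X,Y) = −Σ p(x,y)·log₂ p(x,y) over all 6 cells.
  cell (1,r): −0.07·log₂0.07 = 0.2686
  cell (1,s): −0.16·log₂0.16 = 0.4230
  cell (1,t): −0.18·log₂0.18 = 0.4453
  cell (2,r): −0.08·log₂0.08 = 0.2915
  cell (2,s): −0.44·log₂0.44 = 0.5211
  cell (2,t): −0.07·log₂0.07 = 0.2686
Sum = 2.218 bits.

2.218 bits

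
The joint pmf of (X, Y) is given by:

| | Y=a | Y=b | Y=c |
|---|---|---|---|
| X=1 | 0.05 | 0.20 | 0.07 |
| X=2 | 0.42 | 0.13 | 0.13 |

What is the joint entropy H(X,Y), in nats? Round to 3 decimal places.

1.553 nats

H(X,Y) = −Σ p(x,y)·ln p(x,y) over all 6 cells.
  cell (1,a): −0.05·ln0.05 = 0.1498
  cell (1,b): −0.20·ln0.20 = 0.3219
  cell (1,c): −0.07·ln0.07 = 0.1861
  cell (2,a): −0.42·ln0.42 = 0.3644
  cell (2,b): −0.13·ln0.13 = 0.2652
  cell (2,c): −0.13·ln0.13 = 0.2652
Sum = 1.553 nats.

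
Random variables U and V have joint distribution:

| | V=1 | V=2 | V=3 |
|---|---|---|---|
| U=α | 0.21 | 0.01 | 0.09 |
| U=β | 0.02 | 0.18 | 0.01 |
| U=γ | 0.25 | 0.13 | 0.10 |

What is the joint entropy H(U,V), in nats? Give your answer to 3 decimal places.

1.866 nats

H(U,V) = −Σ p(x,y)·ln p(x,y) over all 9 cells.
  cell (α,1): −0.21·ln0.21 = 0.3277
  cell (α,2): −0.01·ln0.01 = 0.0461
  cell (α,3): −0.09·ln0.09 = 0.2167
  cell (β,1): −0.02·ln0.02 = 0.0782
  cell (β,2): −0.18·ln0.18 = 0.3087
  cell (β,3): −0.01·ln0.01 = 0.0461
  cell (γ,1): −0.25·ln0.25 = 0.3466
  cell (γ,2): −0.13·ln0.13 = 0.2652
  cell (γ,3): −0.10·ln0.10 = 0.2303
Sum = 1.866 nats.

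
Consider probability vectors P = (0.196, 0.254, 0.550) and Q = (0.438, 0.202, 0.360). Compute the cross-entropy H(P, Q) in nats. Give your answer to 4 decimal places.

1.1300 nats

H(P,Q) = −Σ p·ln q.
  −0.196·ln(0.438) = 0.16181
  −0.254·ln(0.202) = 0.40627
  −0.550·ln(0.360) = 0.56191
H(P,Q) = 1.1300 nats.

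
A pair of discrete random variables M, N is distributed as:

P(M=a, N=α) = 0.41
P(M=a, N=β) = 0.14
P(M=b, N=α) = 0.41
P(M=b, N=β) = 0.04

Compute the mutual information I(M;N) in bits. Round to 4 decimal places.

0.0352 bits

Marginals: p(M) = (0.5500, 0.4500), p(N) = (0.8200, 0.1800).
I(M;N) = Σ p(x,y)·log₂[p(x,y)/(p(x)p(y))].
  (a,α): 0.41·log₂(0.9091) = -0.05638
  (a,β): 0.14·log₂(1.4141) = 0.06999
  (b,α): 0.41·log₂(1.1111) = 0.06232
  (b,β): 0.04·log₂(0.4938) = -0.04072
Sum = 0.0352 bits.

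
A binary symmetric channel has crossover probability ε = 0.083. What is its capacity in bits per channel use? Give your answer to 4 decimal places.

0.5873 bits

Binary symmetric channel: C = 1 − h₂(ε) where h₂ is the binary entropy function.
h₂(0.083) = −0.083·log₂0.083 − 0.917·log₂0.917 = 0.4127.
C = 1 − 0.4127 = 0.5873 bits per channel use.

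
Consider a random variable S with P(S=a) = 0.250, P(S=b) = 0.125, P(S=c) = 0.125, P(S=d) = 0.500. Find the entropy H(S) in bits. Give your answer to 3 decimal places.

H(S) = −Σ p·log₂ p.
  −(0.250)·log₂(0.250) = 0.5000
  −(0.125)·log₂(0.125) = 0.3750
  −(0.125)·log₂(0.125) = 0.3750
  −(0.500)·log₂(0.500) = 0.5000
Sum: 0.5000 + 0.3750 + 0.3750 + 0.5000 = 1.750 bits.

1.750 bits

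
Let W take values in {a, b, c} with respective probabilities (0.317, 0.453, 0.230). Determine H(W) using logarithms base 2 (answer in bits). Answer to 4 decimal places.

1.5306 bits

H(W) = −Σ p·log₂ p.
  −(0.317)·log₂(0.317) = 0.52541
  −(0.453)·log₂(0.453) = 0.51751
  −(0.230)·log₂(0.230) = 0.48767
Sum: 0.52541 + 0.51751 + 0.48767 = 1.5306 bits.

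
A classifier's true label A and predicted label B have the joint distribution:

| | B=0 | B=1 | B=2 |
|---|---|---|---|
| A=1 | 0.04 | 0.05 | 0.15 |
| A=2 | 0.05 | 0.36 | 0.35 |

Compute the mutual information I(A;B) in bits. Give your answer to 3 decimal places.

Marginals: p(A) = (0.2400, 0.7600), p(B) = (0.0900, 0.4100, 0.5000).
I(A;B) = H(A) + H(B) − H(A,B).
H(A) = 0.7950, H(B) = 1.3400, H(A,B) = 2.0892.
I(A;B) = 0.7950 + 1.3400 − 2.0892 = 0.046 bits.

0.046 bits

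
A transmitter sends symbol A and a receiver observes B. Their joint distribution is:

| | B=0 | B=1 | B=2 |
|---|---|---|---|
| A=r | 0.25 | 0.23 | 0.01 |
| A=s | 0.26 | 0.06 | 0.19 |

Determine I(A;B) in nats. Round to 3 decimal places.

Marginals: p(A) = (0.4900, 0.5100), p(B) = (0.5100, 0.2900, 0.2000).
I(A;B) = Σ p(x,y)·ln[p(x,y)/(p(x)p(y))].
  (r,0): 0.25·ln(1.0004) = 0.0001
  (r,1): 0.23·ln(1.6186) = 0.1108
  (r,2): 0.01·ln(0.1020) = -0.0228
  (s,0): 0.26·ln(0.9996) = -0.0001
  (s,1): 0.06·ln(0.4057) = -0.0541
  (s,2): 0.19·ln(1.8627) = 0.1182
Sum = 0.152 nats.

0.152 nats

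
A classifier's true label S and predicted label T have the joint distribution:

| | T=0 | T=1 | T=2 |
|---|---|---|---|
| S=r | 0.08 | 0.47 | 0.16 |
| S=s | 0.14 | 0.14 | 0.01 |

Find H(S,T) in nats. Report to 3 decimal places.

1.447 nats

H(S,T) = −Σ p(x,y)·ln p(x,y) over all 6 cells.
  cell (r,0): −0.08·ln0.08 = 0.2021
  cell (r,1): −0.47·ln0.47 = 0.3549
  cell (r,2): −0.16·ln0.16 = 0.2932
  cell (s,0): −0.14·ln0.14 = 0.2753
  cell (s,1): −0.14·ln0.14 = 0.2753
  cell (s,2): −0.01·ln0.01 = 0.0461
Sum = 1.447 nats.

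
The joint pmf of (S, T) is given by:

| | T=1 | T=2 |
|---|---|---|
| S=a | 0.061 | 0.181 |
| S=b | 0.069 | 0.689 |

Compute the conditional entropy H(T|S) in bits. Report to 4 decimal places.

Marginals: p(S) = (0.2420, 0.7580), p(T) = (0.1300, 0.8700).
H(T|S) = Σ p(S) · H(T|S=·).
  S=a: p=0.2420, H(T|S=a) = 0.8145
  S=b: p=0.7580, H(T|S=b) = 0.4399
Weighted sum = 0.5306 bits.

0.5306 bits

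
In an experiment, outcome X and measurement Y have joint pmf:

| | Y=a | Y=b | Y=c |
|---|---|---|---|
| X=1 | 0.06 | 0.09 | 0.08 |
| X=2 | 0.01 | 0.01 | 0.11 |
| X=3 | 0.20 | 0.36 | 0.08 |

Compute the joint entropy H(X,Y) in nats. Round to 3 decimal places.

1.814 nats

H(X,Y) = −Σ p(x,y)·ln p(x,y) over all 9 cells.
  cell (1,a): −0.06·ln0.06 = 0.1688
  cell (1,b): −0.09·ln0.09 = 0.2167
  cell (1,c): −0.08·ln0.08 = 0.2021
  cell (2,a): −0.01·ln0.01 = 0.0461
  cell (2,b): −0.01·ln0.01 = 0.0461
  cell (2,c): −0.11·ln0.11 = 0.2428
  cell (3,a): −0.20·ln0.20 = 0.3219
  cell (3,b): −0.36·ln0.36 = 0.3678
  cell (3,c): −0.08·ln0.08 = 0.2021
Sum = 1.814 nats.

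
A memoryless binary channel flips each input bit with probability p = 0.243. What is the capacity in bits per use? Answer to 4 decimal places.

0.2000 bits

Binary symmetric channel: C = 1 − h₂(ε) where h₂ is the binary entropy function.
h₂(0.243) = −0.243·log₂0.243 − 0.757·log₂0.757 = 0.8000.
C = 1 − 0.8000 = 0.2000 bits per channel use.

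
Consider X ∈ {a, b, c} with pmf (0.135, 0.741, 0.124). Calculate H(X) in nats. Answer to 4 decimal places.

H(X) = −Σ p·ln p.
  −(0.135)·ln(0.135) = 0.27033
  −(0.741)·ln(0.741) = 0.22212
  −(0.124)·ln(0.124) = 0.25885
Sum: 0.27033 + 0.22212 + 0.25885 = 0.7513 nats.

0.7513 nats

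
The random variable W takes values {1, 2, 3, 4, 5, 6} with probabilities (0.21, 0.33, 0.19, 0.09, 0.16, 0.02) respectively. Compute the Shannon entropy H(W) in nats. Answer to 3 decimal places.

H(W) = −Σ p·ln p.
  −(0.21)·ln(0.21) = 0.3277
  −(0.33)·ln(0.33) = 0.3659
  −(0.19)·ln(0.19) = 0.3155
  −(0.09)·ln(0.09) = 0.2167
  −(0.16)·ln(0.16) = 0.2932
  −(0.02)·ln(0.02) = 0.0782
Sum: 0.3277 + 0.3659 + 0.3155 + 0.2167 + 0.2932 + 0.0782 = 1.597 nats.

1.597 nats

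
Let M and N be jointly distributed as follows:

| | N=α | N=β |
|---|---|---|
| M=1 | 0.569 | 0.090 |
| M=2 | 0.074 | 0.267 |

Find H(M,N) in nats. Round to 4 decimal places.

H(M,N) = −Σ p(x,y)·ln p(x,y) over all 4 cells.
  cell (1,α): −0.569·ln0.569 = 0.32084
  cell (1,β): −0.090·ln0.090 = 0.21672
  cell (2,α): −0.074·ln0.074 = 0.19267
  cell (2,β): −0.267·ln0.267 = 0.35258
Sum = 1.0828 nats.

1.0828 nats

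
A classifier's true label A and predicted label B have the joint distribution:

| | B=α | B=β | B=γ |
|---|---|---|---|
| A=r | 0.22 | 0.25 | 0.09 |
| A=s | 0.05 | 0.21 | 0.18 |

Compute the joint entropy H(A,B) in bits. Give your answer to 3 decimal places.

2.427 bits

H(A,B) = −Σ p(x,y)·log₂ p(x,y) over all 6 cells.
  cell (r,α): −0.22·log₂0.22 = 0.4806
  cell (r,β): −0.25·log₂0.25 = 0.5000
  cell (r,γ): −0.09·log₂0.09 = 0.3127
  cell (s,α): −0.05·log₂0.05 = 0.2161
  cell (s,β): −0.21·log₂0.21 = 0.4728
  cell (s,γ): −0.18·log₂0.18 = 0.4453
Sum = 2.427 bits.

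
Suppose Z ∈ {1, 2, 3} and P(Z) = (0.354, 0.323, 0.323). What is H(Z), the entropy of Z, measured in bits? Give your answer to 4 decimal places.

H(Z) = −Σ p·log₂ p.
  −(0.354)·log₂(0.354) = 0.53036
  −(0.323)·log₂(0.323) = 0.52662
  −(0.323)·log₂(0.323) = 0.52662
Sum: 0.53036 + 0.52662 + 0.52662 = 1.5836 bits.

1.5836 bits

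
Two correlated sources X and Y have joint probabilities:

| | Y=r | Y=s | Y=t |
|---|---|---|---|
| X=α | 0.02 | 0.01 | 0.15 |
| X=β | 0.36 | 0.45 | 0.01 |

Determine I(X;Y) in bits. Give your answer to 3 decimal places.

Marginals: p(X) = (0.1800, 0.8200), p(Y) = (0.3800, 0.4600, 0.1600).
I(X;Y) = H(X) + H(Y) − H(X,Y).
H(X) = 0.6801, H(Y) = 1.4688, H(X,Y) = 1.7053.
I(X;Y) = 0.6801 + 1.4688 − 1.7053 = 0.444 bits.

0.444 bits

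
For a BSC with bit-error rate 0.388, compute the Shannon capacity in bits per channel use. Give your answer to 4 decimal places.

Binary symmetric channel: C = 1 − h₂(ε) where h₂ is the binary entropy function.
h₂(0.388) = −0.388·log₂0.388 − 0.612·log₂0.612 = 0.9635.
C = 1 − 0.9635 = 0.0365 bits per channel use.

0.0365 bits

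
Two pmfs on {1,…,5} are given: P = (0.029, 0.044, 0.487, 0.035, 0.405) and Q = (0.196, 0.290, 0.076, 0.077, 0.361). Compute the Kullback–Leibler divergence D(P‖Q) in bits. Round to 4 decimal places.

D(P‖Q) = Σ p·log₂(p/q).
  0.029·log₂(0.029/0.196) = -0.07995
  0.044·log₂(0.044/0.290) = -0.11970
  0.487·log₂(0.487/0.076) = 1.30509
  0.035·log₂(0.035/0.077) = -0.03981
  0.405·log₂(0.405/0.361) = 0.06720
D(P‖Q) = 1.1328 bits.

1.1328 bits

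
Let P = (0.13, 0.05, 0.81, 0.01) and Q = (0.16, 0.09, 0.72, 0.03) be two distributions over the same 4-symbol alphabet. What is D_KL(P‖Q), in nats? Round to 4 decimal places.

0.0280 nats

D(P‖Q) = Σ p·ln(p/q).
  0.13·ln(0.13/0.16) = -0.02699
  0.05·ln(0.05/0.09) = -0.02939
  0.81·ln(0.81/0.72) = 0.09540
  0.01·ln(0.01/0.03) = -0.01099
D(P‖Q) = 0.0280 nats.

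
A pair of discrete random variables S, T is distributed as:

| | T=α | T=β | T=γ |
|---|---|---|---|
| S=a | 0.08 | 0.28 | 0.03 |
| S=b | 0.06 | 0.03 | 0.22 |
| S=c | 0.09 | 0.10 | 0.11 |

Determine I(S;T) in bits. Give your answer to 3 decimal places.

0.292 bits

Marginals: p(S) = (0.3900, 0.3100, 0.3000), p(T) = (0.2300, 0.4100, 0.3600).
I(S;T) = H(S) + H(T) − H(S,T).
H(S) = 1.5747, H(T) = 1.5457, H(S,T) = 2.8285.
I(S;T) = 1.5747 + 1.5457 − 2.8285 = 0.292 bits.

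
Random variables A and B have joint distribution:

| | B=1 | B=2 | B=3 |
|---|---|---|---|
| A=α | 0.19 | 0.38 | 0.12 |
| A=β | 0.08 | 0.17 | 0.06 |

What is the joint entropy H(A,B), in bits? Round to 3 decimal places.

H(A,B) = −Σ p(x,y)·log₂ p(x,y) over all 6 cells.
  cell (α,1): −0.19·log₂0.19 = 0.4552
  cell (α,2): −0.38·log₂0.38 = 0.5305
  cell (α,3): −0.12·log₂0.12 = 0.3671
  cell (β,1): −0.08·log₂0.08 = 0.2915
  cell (β,2): −0.17·log₂0.17 = 0.4346
  cell (β,3): −0.06·log₂0.06 = 0.2435
Sum = 2.322 bits.

2.322 bits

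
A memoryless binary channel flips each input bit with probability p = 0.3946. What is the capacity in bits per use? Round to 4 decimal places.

Binary symmetric channel: C = 1 − h₂(ε) where h₂ is the binary entropy function.
h₂(0.3946) = −0.3946·log₂0.3946 − 0.6054·log₂0.6054 = 0.9677.
C = 1 − 0.9677 = 0.0323 bits per channel use.

0.0323 bits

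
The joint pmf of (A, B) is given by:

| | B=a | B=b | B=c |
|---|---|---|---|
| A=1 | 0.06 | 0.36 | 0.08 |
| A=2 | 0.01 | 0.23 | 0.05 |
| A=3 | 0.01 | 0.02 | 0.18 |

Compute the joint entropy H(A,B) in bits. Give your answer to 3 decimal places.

H(A,B) = −Σ p(x,y)·log₂ p(x,y) over all 9 cells.
  cell (1,a): −0.06·log₂0.06 = 0.2435
  cell (1,b): −0.36·log₂0.36 = 0.5306
  cell (1,c): −0.08·log₂0.08 = 0.2915
  cell (2,a): −0.01·log₂0.01 = 0.0664
  cell (2,b): −0.23·log₂0.23 = 0.4877
  cell (2,c): −0.05·log₂0.05 = 0.2161
  cell (3,a): −0.01·log₂0.01 = 0.0664
  cell (3,b): −0.02·log₂0.02 = 0.1129
  cell (3,c): −0.18·log₂0.18 = 0.4453
Sum = 2.460 bits.

2.460 bits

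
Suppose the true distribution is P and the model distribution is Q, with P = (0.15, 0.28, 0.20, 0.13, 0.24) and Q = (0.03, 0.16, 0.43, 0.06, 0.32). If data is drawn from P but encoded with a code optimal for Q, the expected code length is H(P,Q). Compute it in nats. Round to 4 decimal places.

H(P,Q) = −Σ p·ln q.
  −0.15·ln(0.03) = 0.52598
  −0.28·ln(0.16) = 0.51312
  −0.20·ln(0.43) = 0.16879
  −0.13·ln(0.06) = 0.36574
  −0.24·ln(0.32) = 0.27346
H(P,Q) = 1.8471 nats.

1.8471 nats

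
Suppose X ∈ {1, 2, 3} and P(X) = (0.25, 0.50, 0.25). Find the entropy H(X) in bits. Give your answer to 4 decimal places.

1.5000 bits

H(X) = −Σ p·log₂ p.
  −(0.25)·log₂(0.25) = 0.50000
  −(0.50)·log₂(0.50) = 0.50000
  −(0.25)·log₂(0.25) = 0.50000
Sum: 0.50000 + 0.50000 + 0.50000 = 1.5000 bits.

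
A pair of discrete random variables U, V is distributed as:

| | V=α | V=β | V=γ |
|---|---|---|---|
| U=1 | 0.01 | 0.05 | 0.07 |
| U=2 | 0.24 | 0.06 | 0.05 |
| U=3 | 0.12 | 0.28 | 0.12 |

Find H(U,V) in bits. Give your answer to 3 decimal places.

H(U,V) = −Σ p(x,y)·log₂ p(x,y) over all 9 cells.
  cell (1,α): −0.01·log₂0.01 = 0.0664
  cell (1,β): −0.05·log₂0.05 = 0.2161
  cell (1,γ): −0.07·log₂0.07 = 0.2686
  cell (2,α): −0.24·log₂0.24 = 0.4941
  cell (2,β): −0.06·log₂0.06 = 0.2435
  cell (2,γ): −0.05·log₂0.05 = 0.2161
  cell (3,α): −0.12·log₂0.12 = 0.3671
  cell (3,β): −0.28·log₂0.28 = 0.5142
  cell (3,γ): −0.12·log₂0.12 = 0.3671
Sum = 2.753 bits.

2.753 bits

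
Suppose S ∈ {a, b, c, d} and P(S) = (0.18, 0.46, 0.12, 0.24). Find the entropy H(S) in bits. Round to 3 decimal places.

1.822 bits

H(S) = −Σ p·log₂ p.
  −(0.18)·log₂(0.18) = 0.4453
  −(0.46)·log₂(0.46) = 0.5153
  −(0.12)·log₂(0.12) = 0.3671
  −(0.24)·log₂(0.24) = 0.4941
Sum: 0.4453 + 0.5153 + 0.3671 + 0.4941 = 1.822 bits.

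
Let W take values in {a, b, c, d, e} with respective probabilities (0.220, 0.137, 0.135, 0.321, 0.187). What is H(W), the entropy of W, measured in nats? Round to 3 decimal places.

H(W) = −Σ p·ln p.
  −(0.220)·ln(0.220) = 0.3331
  −(0.137)·ln(0.137) = 0.2723
  −(0.135)·ln(0.135) = 0.2703
  −(0.321)·ln(0.321) = 0.3648
  −(0.187)·ln(0.187) = 0.3135
Sum: 0.3331 + 0.2723 + 0.2703 + 0.3648 + 0.3135 = 1.554 nats.

1.554 nats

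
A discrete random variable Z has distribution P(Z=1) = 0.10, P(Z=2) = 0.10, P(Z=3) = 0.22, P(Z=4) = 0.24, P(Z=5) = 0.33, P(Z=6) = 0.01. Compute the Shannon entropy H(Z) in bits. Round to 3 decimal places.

H(Z) = −Σ p·log₂ p.
  −(0.10)·log₂(0.10) = 0.3322
  −(0.10)·log₂(0.10) = 0.3322
  −(0.22)·log₂(0.22) = 0.4806
  −(0.24)·log₂(0.24) = 0.4941
  −(0.33)·log₂(0.33) = 0.5278
  −(0.01)·log₂(0.01) = 0.0664
Sum: 0.3322 + 0.3322 + 0.4806 + 0.4941 + 0.5278 + 0.0664 = 2.233 bits.

2.233 bits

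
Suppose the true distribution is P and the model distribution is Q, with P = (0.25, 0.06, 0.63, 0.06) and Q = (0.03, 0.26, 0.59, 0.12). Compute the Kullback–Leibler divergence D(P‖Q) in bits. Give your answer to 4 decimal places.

D(P‖Q) = Σ p·log₂(p/q).
  0.25·log₂(0.25/0.03) = 0.76472
  0.06·log₂(0.06/0.26) = -0.12693
  0.63·log₂(0.63/0.59) = 0.05962
  0.06·log₂(0.06/0.12) = -0.06000
D(P‖Q) = 0.6374 bits.

0.6374 bits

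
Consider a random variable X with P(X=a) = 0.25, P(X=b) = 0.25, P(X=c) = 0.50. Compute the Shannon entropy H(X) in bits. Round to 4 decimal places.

1.5000 bits

H(X) = −Σ p·log₂ p.
  −(0.25)·log₂(0.25) = 0.50000
  −(0.25)·log₂(0.25) = 0.50000
  −(0.50)·log₂(0.50) = 0.50000
Sum: 0.50000 + 0.50000 + 0.50000 = 1.5000 bits.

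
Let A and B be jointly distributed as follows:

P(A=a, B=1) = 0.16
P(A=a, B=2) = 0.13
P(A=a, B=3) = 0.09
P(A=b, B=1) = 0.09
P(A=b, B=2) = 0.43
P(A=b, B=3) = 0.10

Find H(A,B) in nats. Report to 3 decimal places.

H(A,B) = −Σ p(x,y)·ln p(x,y) over all 6 cells.
  cell (a,1): −0.16·ln0.16 = 0.2932
  cell (a,2): −0.13·ln0.13 = 0.2652
  cell (a,3): −0.09·ln0.09 = 0.2167
  cell (b,1): −0.09·ln0.09 = 0.2167
  cell (b,2): −0.43·ln0.43 = 0.3629
  cell (b,3): −0.10·ln0.10 = 0.2303
Sum = 1.585 nats.

1.585 nats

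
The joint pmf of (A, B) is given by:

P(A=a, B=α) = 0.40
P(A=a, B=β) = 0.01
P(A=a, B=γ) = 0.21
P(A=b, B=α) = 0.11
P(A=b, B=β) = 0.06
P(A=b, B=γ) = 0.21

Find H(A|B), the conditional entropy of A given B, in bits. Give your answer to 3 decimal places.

0.845 bits

Marginals: p(A) = (0.6200, 0.3800), p(B) = (0.5100, 0.0700, 0.4200).
H(A|B) = Σ p(B) · H(A|B=·).
  B=α: p=0.5100, H(A|B=α) = 0.7522
  B=β: p=0.0700, H(A|B=β) = 0.5917
  B=γ: p=0.4200, H(A|B=γ) = 1.0000
Weighted sum = 0.845 bits.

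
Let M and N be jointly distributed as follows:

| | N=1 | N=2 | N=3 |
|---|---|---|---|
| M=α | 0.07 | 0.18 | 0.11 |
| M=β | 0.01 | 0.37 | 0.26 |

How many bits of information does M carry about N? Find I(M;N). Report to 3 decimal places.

0.073 bits

Marginals: p(M) = (0.3600, 0.6400), p(N) = (0.0800, 0.5500, 0.3700).
I(M;N) = H(M) + H(N) − H(M,N).
H(M) = 0.9427, H(N) = 1.2966, H(M,N) = 2.1666.
I(M;N) = 0.9427 + 1.2966 − 2.1666 = 0.073 bits.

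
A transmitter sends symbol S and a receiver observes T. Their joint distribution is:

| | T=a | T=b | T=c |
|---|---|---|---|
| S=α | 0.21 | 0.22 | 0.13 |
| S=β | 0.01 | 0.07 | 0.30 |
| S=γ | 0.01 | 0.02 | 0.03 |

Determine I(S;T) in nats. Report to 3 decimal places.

0.171 nats

Marginals: p(S) = (0.5600, 0.3800, 0.0600), p(T) = (0.2300, 0.3100, 0.4600).
I(S;T) = Σ p(x,y)·ln[p(x,y)/(p(x)p(y))].
  (α,a): 0.21·ln(1.6304) = 0.1027
  (α,b): 0.22·ln(1.2673) = 0.0521
  (α,c): 0.13·ln(0.5047) = -0.0889
  (β,a): 0.01·ln(0.1144) = -0.0217
  (β,b): 0.07·ln(0.5942) = -0.0364
  (β,c): 0.30·ln(1.7162) = 0.1620
  (γ,a): 0.01·ln(0.7246) = -0.0032
  (γ,b): 0.02·ln(1.0753) = 0.0015
  (γ,c): 0.03·ln(1.0870) = 0.0025
Sum = 0.171 nats.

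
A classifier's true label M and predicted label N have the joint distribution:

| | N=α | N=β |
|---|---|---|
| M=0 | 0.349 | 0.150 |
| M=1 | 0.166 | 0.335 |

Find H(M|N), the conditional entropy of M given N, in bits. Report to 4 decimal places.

Marginals: p(M) = (0.4990, 0.5010), p(N) = (0.5150, 0.4850).
H(M|N) = Σ p(N) · H(M|N=·).
  N=α: p=0.5150, H(M|N=α) = 0.9069
  N=β: p=0.4850, H(M|N=β) = 0.8923
Weighted sum = 0.8998 bits.

0.8998 bits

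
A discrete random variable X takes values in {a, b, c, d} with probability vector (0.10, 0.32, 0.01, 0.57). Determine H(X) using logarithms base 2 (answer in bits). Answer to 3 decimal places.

H(X) = −Σ p·log₂ p.
  −(0.10)·log₂(0.10) = 0.3322
  −(0.32)·log₂(0.32) = 0.5260
  −(0.01)·log₂(0.01) = 0.0664
  −(0.57)·log₂(0.57) = 0.4623
Sum: 0.3322 + 0.5260 + 0.0664 + 0.4623 = 1.387 bits.

1.387 bits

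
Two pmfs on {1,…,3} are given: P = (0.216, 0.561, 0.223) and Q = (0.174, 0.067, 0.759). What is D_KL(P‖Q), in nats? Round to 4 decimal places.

D(P‖Q) = Σ p·ln(p/q).
  0.216·ln(0.216/0.174) = 0.04670
  0.561·ln(0.561/0.067) = 1.19214
  0.223·ln(0.223/0.759) = -0.27314
D(P‖Q) = 0.9657 nats.

0.9657 nats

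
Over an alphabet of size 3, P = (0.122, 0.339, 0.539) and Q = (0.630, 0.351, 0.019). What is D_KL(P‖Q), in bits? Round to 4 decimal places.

2.2954 bits

D(P‖Q) = Σ p·log₂(p/q).
  0.122·log₂(0.122/0.630) = -0.28895
  0.339·log₂(0.339/0.351) = -0.01701
  0.539·log₂(0.539/0.019) = 2.60133
D(P‖Q) = 2.2954 bits.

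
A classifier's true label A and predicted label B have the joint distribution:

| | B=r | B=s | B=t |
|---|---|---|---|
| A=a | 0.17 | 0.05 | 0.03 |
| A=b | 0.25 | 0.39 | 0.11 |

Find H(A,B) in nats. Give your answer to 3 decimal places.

1.513 nats

H(A,B) = −Σ p(x,y)·ln p(x,y) over all 6 cells.
  cell (a,r): −0.17·ln0.17 = 0.3012
  cell (a,s): −0.05·ln0.05 = 0.1498
  cell (a,t): −0.03·ln0.03 = 0.1052
  cell (b,r): −0.25·ln0.25 = 0.3466
  cell (b,s): −0.39·ln0.39 = 0.3672
  cell (b,t): −0.11·ln0.11 = 0.2428
Sum = 1.513 nats.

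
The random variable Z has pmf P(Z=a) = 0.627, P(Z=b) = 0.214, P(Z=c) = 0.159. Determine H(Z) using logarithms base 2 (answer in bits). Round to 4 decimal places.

1.3201 bits

H(Z) = −Σ p·log₂ p.
  −(0.627)·log₂(0.627) = 0.42226
  −(0.214)·log₂(0.214) = 0.47600
  −(0.159)·log₂(0.159) = 0.42181
Sum: 0.42226 + 0.47600 + 0.42181 = 1.3201 bits.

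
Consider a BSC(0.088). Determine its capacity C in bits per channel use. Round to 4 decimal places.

Binary symmetric channel: C = 1 − h₂(ε) where h₂ is the binary entropy function.
h₂(0.088) = −0.088·log₂0.088 − 0.912·log₂0.912 = 0.4298.
C = 1 − 0.4298 = 0.5702 bits per channel use.

0.5702 bits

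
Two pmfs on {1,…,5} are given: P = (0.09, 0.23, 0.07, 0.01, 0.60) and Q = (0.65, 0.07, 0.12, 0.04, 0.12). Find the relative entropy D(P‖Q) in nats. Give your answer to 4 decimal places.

D(P‖Q) = Σ p·ln(p/q).
  0.09·ln(0.09/0.65) = -0.17794
  0.23·ln(0.23/0.07) = 0.27360
  0.07·ln(0.07/0.12) = -0.03773
  0.01·ln(0.01/0.04) = -0.01386
  0.60·ln(0.60/0.12) = 0.96566
D(P‖Q) = 1.0097 nats.

1.0097 nats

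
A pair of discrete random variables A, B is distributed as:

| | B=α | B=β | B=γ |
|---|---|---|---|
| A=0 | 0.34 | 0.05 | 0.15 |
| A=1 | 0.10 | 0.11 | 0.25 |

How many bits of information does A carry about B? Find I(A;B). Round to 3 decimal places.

0.130 bits

Marginals: p(A) = (0.5400, 0.4600), p(B) = (0.4400, 0.1600, 0.4000).
I(A;B) = H(A) + H(B) − H(A,B).
H(A) = 0.9954, H(B) = 1.4729, H(A,B) = 2.3383.
I(A;B) = 0.9954 + 1.4729 − 2.3383 = 0.130 bits.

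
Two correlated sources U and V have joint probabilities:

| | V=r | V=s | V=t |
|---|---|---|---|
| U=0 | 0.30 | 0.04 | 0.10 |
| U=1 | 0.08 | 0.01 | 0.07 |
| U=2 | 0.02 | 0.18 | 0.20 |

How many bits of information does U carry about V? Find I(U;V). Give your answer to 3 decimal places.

0.332 bits

Marginals: p(U) = (0.4400, 0.1600, 0.4000), p(V) = (0.4000, 0.2300, 0.3700).
I(U;V) = H(U) + H(V) − H(U,V).
H(U) = 1.4729, H(V) = 1.5472, H(U,V) = 2.6881.
I(U;V) = 1.4729 + 1.5472 − 2.6881 = 0.332 bits.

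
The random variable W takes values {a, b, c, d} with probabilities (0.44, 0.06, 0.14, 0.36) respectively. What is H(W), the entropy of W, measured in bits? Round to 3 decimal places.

H(W) = −Σ p·log₂ p.
  −(0.44)·log₂(0.44) = 0.5211
  −(0.06)·log₂(0.06) = 0.2435
  −(0.14)·log₂(0.14) = 0.3971
  −(0.36)·log₂(0.36) = 0.5306
Sum: 0.5211 + 0.2435 + 0.3971 + 0.5306 = 1.692 bits.

1.692 bits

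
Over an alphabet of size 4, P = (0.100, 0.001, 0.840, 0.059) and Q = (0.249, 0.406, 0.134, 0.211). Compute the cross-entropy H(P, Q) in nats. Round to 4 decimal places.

H(P,Q) = −Σ p·ln q.
  −0.100·ln(0.249) = 0.13903
  −0.001·ln(0.406) = 0.00090
  −0.840·ln(0.134) = 1.68833
  −0.059·ln(0.211) = 0.09180
H(P,Q) = 1.9201 nats.

1.9201 nats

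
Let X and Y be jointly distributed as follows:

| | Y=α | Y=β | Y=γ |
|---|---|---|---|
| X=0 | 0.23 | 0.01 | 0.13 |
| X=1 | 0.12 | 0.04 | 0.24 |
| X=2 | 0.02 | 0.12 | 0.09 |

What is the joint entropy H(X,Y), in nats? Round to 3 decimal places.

1.924 nats

H(X,Y) = −Σ p(x,y)·ln p(x,y) over all 9 cells.
  cell (0,α): −0.23·ln0.23 = 0.3380
  cell (0,β): −0.01·ln0.01 = 0.0461
  cell (0,γ): −0.13·ln0.13 = 0.2652
  cell (1,α): −0.12·ln0.12 = 0.2544
  cell (1,β): −0.04·ln0.04 = 0.1288
  cell (1,γ): −0.24·ln0.24 = 0.3425
  cell (2,α): −0.02·ln0.02 = 0.0782
  cell (2,β): −0.12·ln0.12 = 0.2544
  cell (2,γ): −0.09·ln0.09 = 0.2167
Sum = 1.924 nats.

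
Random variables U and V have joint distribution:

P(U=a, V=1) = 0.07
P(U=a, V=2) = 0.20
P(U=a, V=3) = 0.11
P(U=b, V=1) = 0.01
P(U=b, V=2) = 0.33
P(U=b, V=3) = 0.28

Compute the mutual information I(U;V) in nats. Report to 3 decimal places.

Marginals: p(U) = (0.3800, 0.6200), p(V) = (0.0800, 0.5300, 0.3900).
I(U;V) = Σ p(x,y)·ln[p(x,y)/(p(x)p(y))].
  (a,1): 0.07·ln(2.3026) = 0.0584
  (a,2): 0.20·ln(0.9930) = -0.0014
  (a,3): 0.11·ln(0.7422) = -0.0328
  (b,1): 0.01·ln(0.2016) = -0.0160
  (b,2): 0.33·ln(1.0043) = 0.0014
  (b,3): 0.28·ln(1.1580) = 0.0411
Sum = 0.051 nats.

0.051 nats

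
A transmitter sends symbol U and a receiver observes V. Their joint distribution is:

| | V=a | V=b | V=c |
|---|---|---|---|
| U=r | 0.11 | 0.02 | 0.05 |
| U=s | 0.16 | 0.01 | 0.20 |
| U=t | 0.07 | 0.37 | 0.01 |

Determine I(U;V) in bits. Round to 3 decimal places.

Marginals: p(U) = (0.1800, 0.3700, 0.4500), p(V) = (0.3400, 0.4000, 0.2600).
I(U;V) = H(U) + H(V) − H(U,V).
H(U) = 1.4944, H(V) = 1.5632, H(U,V) = 2.4988.
I(U;V) = 1.4944 + 1.5632 − 2.4988 = 0.559 bits.

0.559 bits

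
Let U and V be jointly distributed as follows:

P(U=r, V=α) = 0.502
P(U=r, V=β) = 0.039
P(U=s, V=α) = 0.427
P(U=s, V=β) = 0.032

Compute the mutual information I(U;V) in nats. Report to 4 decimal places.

0.0000 nats

Marginals: p(U) = (0.5410, 0.4590), p(V) = (0.9290, 0.0710).
I(U;V) = Σ p(x,y)·ln[p(x,y)/(p(x)p(y))].
  (r,α): 0.502·ln(0.9988) = -0.00059
  (r,β): 0.039·ln(1.0153) = 0.00059
  (s,α): 0.427·ln(1.0014) = 0.00059
  (s,β): 0.032·ln(0.9819) = -0.00058
Sum = 0.0000 nats.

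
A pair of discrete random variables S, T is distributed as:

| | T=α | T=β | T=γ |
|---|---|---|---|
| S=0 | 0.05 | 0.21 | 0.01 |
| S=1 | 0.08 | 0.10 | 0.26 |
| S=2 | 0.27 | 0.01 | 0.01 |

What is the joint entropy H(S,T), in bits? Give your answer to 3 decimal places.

2.527 bits

H(S,T) = −Σ p(x,y)·log₂ p(x,y) over all 9 cells.
  cell (0,α): −0.05·log₂0.05 = 0.2161
  cell (0,β): −0.21·log₂0.21 = 0.4728
  cell (0,γ): −0.01·log₂0.01 = 0.0664
  cell (1,α): −0.08·log₂0.08 = 0.2915
  cell (1,β): −0.10·log₂0.10 = 0.3322
  cell (1,γ): −0.26·log₂0.26 = 0.5053
  cell (2,α): −0.27·log₂0.27 = 0.5100
  cell (2,β): −0.01·log₂0.01 = 0.0664
  cell (2,γ): −0.01·log₂0.01 = 0.0664
Sum = 2.527 bits.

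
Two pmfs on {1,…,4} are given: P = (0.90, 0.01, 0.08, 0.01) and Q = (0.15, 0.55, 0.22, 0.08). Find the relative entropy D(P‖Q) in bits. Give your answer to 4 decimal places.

2.1219 bits

D(P‖Q) = Σ p·log₂(p/q).
  0.90·log₂(0.90/0.15) = 2.32647
  0.01·log₂(0.01/0.55) = -0.05781
  0.08·log₂(0.08/0.22) = -0.11675
  0.01·log₂(0.01/0.08) = -0.03000
D(P‖Q) = 2.1219 bits.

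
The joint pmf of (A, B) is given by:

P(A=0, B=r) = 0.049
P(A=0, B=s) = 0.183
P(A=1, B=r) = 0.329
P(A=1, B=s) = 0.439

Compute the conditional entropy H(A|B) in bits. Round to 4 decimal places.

Chain rule: H(A|B) = H(A,B) − H(B).
Marginals: p(A) = (0.2320, 0.7680), p(B) = (0.3780, 0.6220).
H(A,B) = 1.7106 bits; H(B) = 0.9566 bits.
H(A|B) = 1.7106 − 0.9566 = 0.7540 bits.

0.7540 bits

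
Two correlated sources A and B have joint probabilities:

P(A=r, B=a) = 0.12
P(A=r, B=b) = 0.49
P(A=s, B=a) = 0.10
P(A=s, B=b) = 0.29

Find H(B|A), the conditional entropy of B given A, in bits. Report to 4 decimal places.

0.7566 bits

Marginals: p(A) = (0.6100, 0.3900), p(B) = (0.2200, 0.7800).
H(B|A) = Σ p(A) · H(B|A=·).
  A=r: p=0.6100, H(B|A=r) = 0.7153
  A=s: p=0.3900, H(B|A=s) = 0.8213
Weighted sum = 0.7566 bits.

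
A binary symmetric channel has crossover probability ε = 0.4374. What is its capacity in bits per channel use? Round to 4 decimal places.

Binary symmetric channel: C = 1 − h₂(ε) where h₂ is the binary entropy function.
h₂(0.4374) = −0.4374·log₂0.4374 − 0.5626·log₂0.5626 = 0.9887.
C = 1 − 0.9887 = 0.0113 bits per channel use.

0.0113 bits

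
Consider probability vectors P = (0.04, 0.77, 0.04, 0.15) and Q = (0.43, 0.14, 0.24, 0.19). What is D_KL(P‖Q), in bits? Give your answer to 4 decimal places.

D(P‖Q) = Σ p·log₂(p/q).
  0.04·log₂(0.04/0.43) = -0.13705
  0.77·log₂(0.77/0.14) = 1.89376
  0.04·log₂(0.04/0.24) = -0.10340
  0.15·log₂(0.15/0.19) = -0.05116
D(P‖Q) = 1.6022 bits.

1.6022 bits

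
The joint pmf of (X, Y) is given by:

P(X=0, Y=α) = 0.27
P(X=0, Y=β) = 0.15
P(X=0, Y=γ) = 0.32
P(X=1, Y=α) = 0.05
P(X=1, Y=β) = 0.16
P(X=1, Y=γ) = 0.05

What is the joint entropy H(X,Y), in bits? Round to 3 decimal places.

H(X,Y) = −Σ p(x,y)·log₂ p(x,y) over all 6 cells.
  cell (0,α): −0.27·log₂0.27 = 0.5100
  cell (0,β): −0.15·log₂0.15 = 0.4105
  cell (0,γ): −0.32·log₂0.32 = 0.5260
  cell (1,α): −0.05·log₂0.05 = 0.2161
  cell (1,β): −0.16·log₂0.16 = 0.4230
  cell (1,γ): −0.05·log₂0.05 = 0.2161
Sum = 2.302 bits.

2.302 bits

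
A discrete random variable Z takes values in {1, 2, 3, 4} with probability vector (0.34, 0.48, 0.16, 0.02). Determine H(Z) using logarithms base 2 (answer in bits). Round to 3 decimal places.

H(Z) = −Σ p·log₂ p.
  −(0.34)·log₂(0.34) = 0.5292
  −(0.48)·log₂(0.48) = 0.5083
  −(0.16)·log₂(0.16) = 0.4230
  −(0.02)·log₂(0.02) = 0.1129
Sum: 0.5292 + 0.5083 + 0.4230 + 0.1129 = 1.573 bits.

1.573 bits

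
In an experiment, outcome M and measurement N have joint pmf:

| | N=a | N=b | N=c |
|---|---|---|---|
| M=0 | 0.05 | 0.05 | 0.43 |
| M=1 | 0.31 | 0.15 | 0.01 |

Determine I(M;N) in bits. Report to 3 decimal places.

0.557 bits

Marginals: p(M) = (0.5300, 0.4700), p(N) = (0.3600, 0.2000, 0.4400).
I(M;N) = H(M) + H(N) − H(M,N).
H(M) = 0.9974, H(N) = 1.5161, H(M,N) = 1.9565.
I(M;N) = 0.9974 + 1.5161 − 1.9565 = 0.557 bits.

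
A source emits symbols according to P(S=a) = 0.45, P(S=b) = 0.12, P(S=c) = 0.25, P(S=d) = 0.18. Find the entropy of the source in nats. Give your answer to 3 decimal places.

1.269 nats

H(S) = −Σ p·ln p.
  −(0.45)·ln(0.45) = 0.3593
  −(0.12)·ln(0.12) = 0.2544
  −(0.25)·ln(0.25) = 0.3466
  −(0.18)·ln(0.18) = 0.3087
Sum: 0.3593 + 0.2544 + 0.3466 + 0.3087 = 1.269 nats.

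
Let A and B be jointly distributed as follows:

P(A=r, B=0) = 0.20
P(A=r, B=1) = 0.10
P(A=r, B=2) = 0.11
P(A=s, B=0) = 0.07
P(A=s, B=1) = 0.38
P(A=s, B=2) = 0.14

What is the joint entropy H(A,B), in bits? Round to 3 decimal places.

H(A,B) = −Σ p(x,y)·log₂ p(x,y) over all 6 cells.
  cell (r,0): −0.20·log₂0.20 = 0.4644
  cell (r,1): −0.10·log₂0.10 = 0.3322
  cell (r,2): −0.11·log₂0.11 = 0.3503
  cell (s,0): −0.07·log₂0.07 = 0.2686
  cell (s,1): −0.38·log₂0.38 = 0.5305
  cell (s,2): −0.14·log₂0.14 = 0.3971
Sum = 2.343 bits.

2.343 bits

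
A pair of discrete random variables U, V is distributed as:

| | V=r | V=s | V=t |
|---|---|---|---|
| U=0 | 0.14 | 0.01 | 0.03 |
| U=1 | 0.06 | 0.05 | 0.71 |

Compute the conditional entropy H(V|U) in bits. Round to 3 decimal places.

Chain rule: H(V|U) = H(U,V) − H(U).
Marginals: p(U) = (0.1800, 0.8200), p(V) = (0.2000, 0.0600, 0.7400).
H(U,V) = 1.4258 bits; H(U) = 0.6801 bits.
H(V|U) = 1.4258 − 0.6801 = 0.746 bits.

0.746 bits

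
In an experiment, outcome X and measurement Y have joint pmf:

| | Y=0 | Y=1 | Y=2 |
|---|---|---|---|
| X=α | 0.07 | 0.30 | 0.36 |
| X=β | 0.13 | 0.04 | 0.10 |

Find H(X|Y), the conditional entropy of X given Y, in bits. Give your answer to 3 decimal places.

0.712 bits

Marginals: p(X) = (0.7300, 0.2700), p(Y) = (0.2000, 0.3400, 0.4600).
H(X|Y) = Σ p(Y) · H(X|Y=·).
  Y=0: p=0.2000, H(X|Y=0) = 0.9341
  Y=1: p=0.3400, H(X|Y=1) = 0.5226
  Y=2: p=0.4600, H(X|Y=2) = 0.7554
Weighted sum = 0.712 bits.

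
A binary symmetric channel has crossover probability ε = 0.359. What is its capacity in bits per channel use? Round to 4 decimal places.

Binary symmetric channel: C = 1 − h₂(ε) where h₂ is the binary entropy function.
h₂(0.359) = −0.359·log₂0.359 − 0.641·log₂0.641 = 0.9418.
C = 1 − 0.9418 = 0.0582 bits per channel use.

0.0582 bits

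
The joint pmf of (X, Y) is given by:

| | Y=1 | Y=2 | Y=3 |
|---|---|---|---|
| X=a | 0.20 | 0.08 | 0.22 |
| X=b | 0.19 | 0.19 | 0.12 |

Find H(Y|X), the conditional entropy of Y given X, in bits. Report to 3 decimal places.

1.514 bits

Chain rule: H(Y|X) = H(X,Y) − H(X).
Marginals: p(X) = (0.5000, 0.5000), p(Y) = (0.3900, 0.2700, 0.3400).
H(X,Y) = 2.5140 bits; H(X) = 1.0000 bits.
H(Y|X) = 2.5140 − 1.0000 = 1.514 bits.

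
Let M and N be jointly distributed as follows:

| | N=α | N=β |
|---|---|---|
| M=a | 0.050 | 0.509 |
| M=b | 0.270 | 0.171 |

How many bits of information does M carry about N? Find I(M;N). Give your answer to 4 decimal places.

Marginals: p(M) = (0.5590, 0.4410), p(N) = (0.3200, 0.6800).
I(M;N) = Σ p(x,y)·log₂[p(x,y)/(p(x)p(y))].
  (a,α): 0.050·log₂(0.2795) = -0.09195
  (a,β): 0.509·log₂(1.3391) = 0.21440
  (b,α): 0.270·log₂(1.9133) = 0.25273
  (b,β): 0.171·log₂(0.5702) = -0.13858
Sum = 0.2366 bits.

0.2366 bits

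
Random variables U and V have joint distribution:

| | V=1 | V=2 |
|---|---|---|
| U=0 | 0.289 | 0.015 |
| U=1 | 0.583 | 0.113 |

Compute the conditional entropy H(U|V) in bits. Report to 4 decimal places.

Chain rule: H(U|V) = H(U,V) − H(V).
Marginals: p(U) = (0.3040, 0.6960), p(V) = (0.8720, 0.1280).
H(U,V) = 1.4177 bits; H(V) = 0.5519 bits.
H(U|V) = 1.4177 − 0.5519 = 0.8658 bits.

0.8658 bits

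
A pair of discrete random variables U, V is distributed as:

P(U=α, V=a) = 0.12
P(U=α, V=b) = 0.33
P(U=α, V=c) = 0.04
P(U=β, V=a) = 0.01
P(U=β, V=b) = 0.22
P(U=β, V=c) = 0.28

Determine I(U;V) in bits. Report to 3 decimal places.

Marginals: p(U) = (0.4900, 0.5100), p(V) = (0.1300, 0.5500, 0.3200).
I(U;V) = H(U) + H(V) − H(U,V).
H(U) = 0.9997, H(V) = 1.3831, H(U,V) = 2.1419.
I(U;V) = 0.9997 + 1.3831 − 2.1419 = 0.241 bits.

0.241 bits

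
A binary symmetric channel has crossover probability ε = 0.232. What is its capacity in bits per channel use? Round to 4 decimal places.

0.2185 bits

Binary symmetric channel: C = 1 − h₂(ε) where h₂ is the binary entropy function.
h₂(0.232) = −0.232·log₂0.232 − 0.768·log₂0.768 = 0.7815.
C = 1 − 0.7815 = 0.2185 bits per channel use.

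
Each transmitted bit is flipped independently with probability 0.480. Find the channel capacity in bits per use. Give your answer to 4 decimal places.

Binary symmetric channel: C = 1 − h₂(ε) where h₂ is the binary entropy function.
h₂(0.480) = −0.480·log₂0.480 − 0.520·log₂0.520 = 0.9988.
C = 1 − 0.9988 = 0.0012 bits per channel use.

0.0012 bits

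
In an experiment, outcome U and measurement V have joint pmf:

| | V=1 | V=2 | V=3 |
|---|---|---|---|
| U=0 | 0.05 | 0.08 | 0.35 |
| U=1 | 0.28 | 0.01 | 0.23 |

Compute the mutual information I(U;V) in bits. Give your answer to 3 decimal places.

Marginals: p(U) = (0.4800, 0.5200), p(V) = (0.3300, 0.0900, 0.5800).
I(U;V) = H(U) + H(V) − H(U,V).
H(U) = 0.9988, H(V) = 1.2963, H(U,V) = 2.1060.
I(U;V) = 0.9988 + 1.2963 − 2.1060 = 0.189 bits.

0.189 bits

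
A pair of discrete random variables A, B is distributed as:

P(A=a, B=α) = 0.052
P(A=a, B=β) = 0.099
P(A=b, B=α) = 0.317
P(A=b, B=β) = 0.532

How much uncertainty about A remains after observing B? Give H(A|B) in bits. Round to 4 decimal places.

Chain rule: H(A|B) = H(A,B) − H(B).
Marginals: p(A) = (0.1510, 0.8490), p(B) = (0.3690, 0.6310).
H(A,B) = 1.5619 bits; H(B) = 0.9499 bits.
H(A|B) = 1.5619 − 0.9499 = 0.6120 bits.

0.6120 bits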